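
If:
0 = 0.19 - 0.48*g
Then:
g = 0.40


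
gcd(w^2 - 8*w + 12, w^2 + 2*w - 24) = 1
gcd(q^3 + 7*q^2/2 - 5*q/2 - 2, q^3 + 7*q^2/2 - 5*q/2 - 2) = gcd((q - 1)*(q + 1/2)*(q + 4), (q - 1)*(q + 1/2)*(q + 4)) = q^3 + 7*q^2/2 - 5*q/2 - 2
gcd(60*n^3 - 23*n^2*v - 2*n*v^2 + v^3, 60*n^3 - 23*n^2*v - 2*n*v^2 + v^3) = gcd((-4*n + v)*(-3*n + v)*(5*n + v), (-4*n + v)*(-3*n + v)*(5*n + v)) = 60*n^3 - 23*n^2*v - 2*n*v^2 + v^3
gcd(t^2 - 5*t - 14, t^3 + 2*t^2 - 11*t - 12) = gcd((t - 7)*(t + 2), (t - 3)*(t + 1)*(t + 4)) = 1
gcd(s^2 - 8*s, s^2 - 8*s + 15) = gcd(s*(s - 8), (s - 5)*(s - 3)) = 1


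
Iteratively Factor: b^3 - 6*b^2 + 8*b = (b)*(b^2 - 6*b + 8) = b*(b - 2)*(b - 4)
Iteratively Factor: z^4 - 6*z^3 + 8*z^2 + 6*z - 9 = (z - 1)*(z^3 - 5*z^2 + 3*z + 9) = (z - 3)*(z - 1)*(z^2 - 2*z - 3) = (z - 3)*(z - 1)*(z + 1)*(z - 3)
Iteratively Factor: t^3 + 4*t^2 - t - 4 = (t + 1)*(t^2 + 3*t - 4) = (t - 1)*(t + 1)*(t + 4)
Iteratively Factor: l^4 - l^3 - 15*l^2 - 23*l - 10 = (l + 1)*(l^3 - 2*l^2 - 13*l - 10) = (l + 1)^2*(l^2 - 3*l - 10) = (l - 5)*(l + 1)^2*(l + 2)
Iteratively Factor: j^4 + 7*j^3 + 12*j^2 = (j)*(j^3 + 7*j^2 + 12*j) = j*(j + 4)*(j^2 + 3*j) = j^2*(j + 4)*(j + 3)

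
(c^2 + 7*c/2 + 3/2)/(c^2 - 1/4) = 2*(c + 3)/(2*c - 1)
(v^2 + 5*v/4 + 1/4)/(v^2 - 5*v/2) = (4*v^2 + 5*v + 1)/(2*v*(2*v - 5))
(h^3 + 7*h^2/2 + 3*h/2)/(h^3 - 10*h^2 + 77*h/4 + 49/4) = 2*h*(h + 3)/(2*h^2 - 21*h + 49)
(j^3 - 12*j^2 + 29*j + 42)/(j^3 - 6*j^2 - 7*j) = (j - 6)/j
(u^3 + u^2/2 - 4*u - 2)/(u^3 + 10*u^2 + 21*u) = (u^3 + u^2/2 - 4*u - 2)/(u*(u^2 + 10*u + 21))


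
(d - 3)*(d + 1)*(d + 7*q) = d^3 + 7*d^2*q - 2*d^2 - 14*d*q - 3*d - 21*q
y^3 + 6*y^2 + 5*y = y*(y + 1)*(y + 5)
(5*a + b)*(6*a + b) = 30*a^2 + 11*a*b + b^2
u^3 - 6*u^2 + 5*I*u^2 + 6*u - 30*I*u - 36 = (u - 6)*(u - I)*(u + 6*I)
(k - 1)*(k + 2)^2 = k^3 + 3*k^2 - 4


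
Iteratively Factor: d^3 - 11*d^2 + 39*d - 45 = (d - 3)*(d^2 - 8*d + 15) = (d - 5)*(d - 3)*(d - 3)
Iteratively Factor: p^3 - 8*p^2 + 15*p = (p)*(p^2 - 8*p + 15) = p*(p - 5)*(p - 3)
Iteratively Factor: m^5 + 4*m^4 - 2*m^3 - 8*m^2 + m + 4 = (m + 1)*(m^4 + 3*m^3 - 5*m^2 - 3*m + 4) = (m + 1)^2*(m^3 + 2*m^2 - 7*m + 4) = (m + 1)^2*(m + 4)*(m^2 - 2*m + 1) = (m - 1)*(m + 1)^2*(m + 4)*(m - 1)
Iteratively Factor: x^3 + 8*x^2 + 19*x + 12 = (x + 4)*(x^2 + 4*x + 3) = (x + 3)*(x + 4)*(x + 1)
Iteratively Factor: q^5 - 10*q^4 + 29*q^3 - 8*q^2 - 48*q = (q - 4)*(q^4 - 6*q^3 + 5*q^2 + 12*q) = (q - 4)*(q + 1)*(q^3 - 7*q^2 + 12*q) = q*(q - 4)*(q + 1)*(q^2 - 7*q + 12) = q*(q - 4)^2*(q + 1)*(q - 3)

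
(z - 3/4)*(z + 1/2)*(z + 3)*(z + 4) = z^4 + 27*z^3/4 + 79*z^2/8 - 45*z/8 - 9/2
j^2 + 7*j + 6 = (j + 1)*(j + 6)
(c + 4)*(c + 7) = c^2 + 11*c + 28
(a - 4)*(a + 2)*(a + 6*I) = a^3 - 2*a^2 + 6*I*a^2 - 8*a - 12*I*a - 48*I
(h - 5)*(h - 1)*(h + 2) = h^3 - 4*h^2 - 7*h + 10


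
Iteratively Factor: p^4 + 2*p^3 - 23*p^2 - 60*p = (p + 4)*(p^3 - 2*p^2 - 15*p) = p*(p + 4)*(p^2 - 2*p - 15) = p*(p - 5)*(p + 4)*(p + 3)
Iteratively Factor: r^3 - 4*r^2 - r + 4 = (r - 4)*(r^2 - 1) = (r - 4)*(r - 1)*(r + 1)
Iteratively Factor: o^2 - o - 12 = (o + 3)*(o - 4)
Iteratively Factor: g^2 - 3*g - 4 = (g + 1)*(g - 4)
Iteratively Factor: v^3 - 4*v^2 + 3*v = (v)*(v^2 - 4*v + 3) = v*(v - 3)*(v - 1)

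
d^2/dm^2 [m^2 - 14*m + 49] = 2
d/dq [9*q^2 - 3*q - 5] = 18*q - 3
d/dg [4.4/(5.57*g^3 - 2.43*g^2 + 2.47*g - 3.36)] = (-73.524*g^2 + 21.384*g - 10.868)/(5.57*g^3 - 2.43*g^2 + 2.47*g - 3.36)^2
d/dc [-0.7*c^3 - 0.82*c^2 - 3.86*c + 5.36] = -2.1*c^2 - 1.64*c - 3.86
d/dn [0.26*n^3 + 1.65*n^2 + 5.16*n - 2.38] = 0.78*n^2 + 3.3*n + 5.16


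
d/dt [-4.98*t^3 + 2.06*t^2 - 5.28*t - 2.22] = -14.94*t^2 + 4.12*t - 5.28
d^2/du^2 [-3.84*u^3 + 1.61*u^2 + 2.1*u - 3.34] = 3.22 - 23.04*u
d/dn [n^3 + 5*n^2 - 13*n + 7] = 3*n^2 + 10*n - 13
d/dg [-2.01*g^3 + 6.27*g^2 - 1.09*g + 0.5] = -6.03*g^2 + 12.54*g - 1.09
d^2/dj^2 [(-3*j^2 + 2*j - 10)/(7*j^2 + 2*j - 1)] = 2*(140*j^3 - 1533*j^2 - 378*j - 109)/(343*j^6 + 294*j^5 - 63*j^4 - 76*j^3 + 9*j^2 + 6*j - 1)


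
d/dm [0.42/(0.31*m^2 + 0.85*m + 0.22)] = (-0.2604*m - 0.357)/(0.31*m^2 + 0.85*m + 0.22)^2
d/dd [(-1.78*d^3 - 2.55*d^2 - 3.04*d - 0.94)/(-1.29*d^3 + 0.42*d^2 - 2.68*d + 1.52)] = (-4.0371*d^4 + 1.6976*d^3 - 3.6438*d^2 - 6.9624*d - 7.14)/(1.6641*d^6 - 1.0836*d^5 + 7.0908*d^4 - 6.1728*d^3 + 8.4592*d^2 - 8.1472*d + 2.3104)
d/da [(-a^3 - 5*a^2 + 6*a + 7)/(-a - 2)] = (2*a^3 + 11*a^2 + 20*a - 5)/(a^2 + 4*a + 4)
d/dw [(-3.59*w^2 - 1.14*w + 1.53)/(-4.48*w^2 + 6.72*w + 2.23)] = (-29.232*w^2 - 2.30259999999999*w - 12.8238)/(20.0704*w^4 - 60.2112*w^3 + 25.1776*w^2 + 29.9712*w + 4.9729)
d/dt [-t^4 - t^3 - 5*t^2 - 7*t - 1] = -4*t^3 - 3*t^2 - 10*t - 7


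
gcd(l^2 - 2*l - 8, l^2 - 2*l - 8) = l^2 - 2*l - 8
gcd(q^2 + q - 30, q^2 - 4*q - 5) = q - 5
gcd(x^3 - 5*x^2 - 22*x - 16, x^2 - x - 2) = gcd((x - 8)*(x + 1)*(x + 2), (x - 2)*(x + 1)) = x + 1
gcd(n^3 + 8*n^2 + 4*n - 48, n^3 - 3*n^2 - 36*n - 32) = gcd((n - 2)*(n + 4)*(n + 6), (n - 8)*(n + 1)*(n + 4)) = n + 4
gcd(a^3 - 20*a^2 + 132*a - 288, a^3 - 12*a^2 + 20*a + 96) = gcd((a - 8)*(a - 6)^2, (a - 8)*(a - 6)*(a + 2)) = a^2 - 14*a + 48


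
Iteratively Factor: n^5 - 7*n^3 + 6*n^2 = (n - 1)*(n^4 + n^3 - 6*n^2) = n*(n - 1)*(n^3 + n^2 - 6*n) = n^2*(n - 1)*(n^2 + n - 6) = n^2*(n - 2)*(n - 1)*(n + 3)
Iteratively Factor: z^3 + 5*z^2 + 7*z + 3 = (z + 3)*(z^2 + 2*z + 1) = (z + 1)*(z + 3)*(z + 1)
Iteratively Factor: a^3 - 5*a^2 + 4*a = (a - 1)*(a^2 - 4*a) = a*(a - 1)*(a - 4)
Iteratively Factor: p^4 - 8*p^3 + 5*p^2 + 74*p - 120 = (p - 5)*(p^3 - 3*p^2 - 10*p + 24) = (p - 5)*(p - 4)*(p^2 + p - 6) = (p - 5)*(p - 4)*(p - 2)*(p + 3)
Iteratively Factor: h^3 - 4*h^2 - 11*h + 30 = (h + 3)*(h^2 - 7*h + 10) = (h - 2)*(h + 3)*(h - 5)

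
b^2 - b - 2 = (b - 2)*(b + 1)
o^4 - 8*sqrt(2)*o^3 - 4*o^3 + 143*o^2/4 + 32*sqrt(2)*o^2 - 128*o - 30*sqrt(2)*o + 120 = (o - 5/2)*(o - 3/2)*(o - 4*sqrt(2))^2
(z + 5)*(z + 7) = z^2 + 12*z + 35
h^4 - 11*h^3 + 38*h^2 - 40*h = h*(h - 5)*(h - 4)*(h - 2)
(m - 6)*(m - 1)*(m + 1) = m^3 - 6*m^2 - m + 6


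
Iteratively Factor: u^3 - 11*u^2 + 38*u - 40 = (u - 5)*(u^2 - 6*u + 8) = (u - 5)*(u - 4)*(u - 2)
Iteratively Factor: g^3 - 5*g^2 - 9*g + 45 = (g - 3)*(g^2 - 2*g - 15) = (g - 5)*(g - 3)*(g + 3)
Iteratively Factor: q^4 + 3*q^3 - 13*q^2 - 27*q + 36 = (q + 3)*(q^3 - 13*q + 12) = (q + 3)*(q + 4)*(q^2 - 4*q + 3) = (q - 3)*(q + 3)*(q + 4)*(q - 1)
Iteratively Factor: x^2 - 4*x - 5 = (x - 5)*(x + 1)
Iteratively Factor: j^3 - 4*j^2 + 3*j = (j - 1)*(j^2 - 3*j) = j*(j - 1)*(j - 3)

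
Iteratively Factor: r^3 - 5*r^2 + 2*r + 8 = (r - 4)*(r^2 - r - 2) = (r - 4)*(r + 1)*(r - 2)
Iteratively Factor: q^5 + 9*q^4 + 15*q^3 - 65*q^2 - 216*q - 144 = (q + 1)*(q^4 + 8*q^3 + 7*q^2 - 72*q - 144) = (q + 1)*(q + 4)*(q^3 + 4*q^2 - 9*q - 36) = (q - 3)*(q + 1)*(q + 4)*(q^2 + 7*q + 12) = (q - 3)*(q + 1)*(q + 4)^2*(q + 3)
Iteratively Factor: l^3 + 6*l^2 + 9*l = (l + 3)*(l^2 + 3*l) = (l + 3)^2*(l)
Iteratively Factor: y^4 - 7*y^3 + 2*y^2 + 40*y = (y)*(y^3 - 7*y^2 + 2*y + 40) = y*(y + 2)*(y^2 - 9*y + 20) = y*(y - 4)*(y + 2)*(y - 5)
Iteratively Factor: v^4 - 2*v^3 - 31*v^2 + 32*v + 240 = (v - 5)*(v^3 + 3*v^2 - 16*v - 48) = (v - 5)*(v + 4)*(v^2 - v - 12) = (v - 5)*(v + 3)*(v + 4)*(v - 4)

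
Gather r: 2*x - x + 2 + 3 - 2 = x + 3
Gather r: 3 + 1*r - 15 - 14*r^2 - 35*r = -14*r^2 - 34*r - 12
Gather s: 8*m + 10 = 8*m + 10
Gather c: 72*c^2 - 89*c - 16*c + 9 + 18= 72*c^2 - 105*c + 27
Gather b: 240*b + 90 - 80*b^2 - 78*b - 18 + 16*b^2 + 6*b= -64*b^2 + 168*b + 72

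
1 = 1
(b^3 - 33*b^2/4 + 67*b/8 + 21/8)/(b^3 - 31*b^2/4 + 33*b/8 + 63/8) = (4*b + 1)/(4*b + 3)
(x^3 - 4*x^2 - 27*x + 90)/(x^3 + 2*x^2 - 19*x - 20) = (x^2 - 9*x + 18)/(x^2 - 3*x - 4)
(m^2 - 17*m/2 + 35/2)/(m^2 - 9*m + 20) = (m - 7/2)/(m - 4)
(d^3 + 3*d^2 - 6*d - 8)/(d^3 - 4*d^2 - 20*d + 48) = (d + 1)/(d - 6)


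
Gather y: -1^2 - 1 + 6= 4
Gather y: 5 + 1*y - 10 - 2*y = -y - 5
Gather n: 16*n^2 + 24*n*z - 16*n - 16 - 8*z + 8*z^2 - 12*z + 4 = 16*n^2 + n*(24*z - 16) + 8*z^2 - 20*z - 12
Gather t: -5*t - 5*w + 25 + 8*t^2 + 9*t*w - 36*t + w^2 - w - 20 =8*t^2 + t*(9*w - 41) + w^2 - 6*w + 5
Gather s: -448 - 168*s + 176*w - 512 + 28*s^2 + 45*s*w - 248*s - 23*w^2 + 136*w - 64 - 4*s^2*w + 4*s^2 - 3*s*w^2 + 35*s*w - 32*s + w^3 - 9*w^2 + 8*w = s^2*(32 - 4*w) + s*(-3*w^2 + 80*w - 448) + w^3 - 32*w^2 + 320*w - 1024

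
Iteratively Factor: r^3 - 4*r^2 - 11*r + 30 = (r - 2)*(r^2 - 2*r - 15) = (r - 5)*(r - 2)*(r + 3)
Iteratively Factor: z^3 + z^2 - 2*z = (z)*(z^2 + z - 2) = z*(z - 1)*(z + 2)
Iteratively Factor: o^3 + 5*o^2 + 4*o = (o + 4)*(o^2 + o) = (o + 1)*(o + 4)*(o)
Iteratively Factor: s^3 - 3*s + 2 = (s - 1)*(s^2 + s - 2) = (s - 1)*(s + 2)*(s - 1)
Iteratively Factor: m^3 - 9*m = (m)*(m^2 - 9) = m*(m + 3)*(m - 3)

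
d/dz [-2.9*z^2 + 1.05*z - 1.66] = 1.05 - 5.8*z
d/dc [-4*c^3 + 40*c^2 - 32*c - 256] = -12*c^2 + 80*c - 32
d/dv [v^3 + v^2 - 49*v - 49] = 3*v^2 + 2*v - 49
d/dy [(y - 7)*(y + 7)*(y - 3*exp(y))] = -3*y^2*exp(y) + 3*y^2 - 6*y*exp(y) + 147*exp(y) - 49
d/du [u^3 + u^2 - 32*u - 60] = 3*u^2 + 2*u - 32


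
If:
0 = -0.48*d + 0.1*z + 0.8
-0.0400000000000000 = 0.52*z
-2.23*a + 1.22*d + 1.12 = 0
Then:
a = 1.41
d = 1.65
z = -0.08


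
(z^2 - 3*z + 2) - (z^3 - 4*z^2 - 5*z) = -z^3 + 5*z^2 + 2*z + 2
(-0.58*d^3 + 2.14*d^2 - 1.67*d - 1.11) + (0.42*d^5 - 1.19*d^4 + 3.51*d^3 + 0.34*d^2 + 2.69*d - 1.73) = 0.42*d^5 - 1.19*d^4 + 2.93*d^3 + 2.48*d^2 + 1.02*d - 2.84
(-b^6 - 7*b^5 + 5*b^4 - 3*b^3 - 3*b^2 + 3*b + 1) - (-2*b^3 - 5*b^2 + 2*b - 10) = -b^6 - 7*b^5 + 5*b^4 - b^3 + 2*b^2 + b + 11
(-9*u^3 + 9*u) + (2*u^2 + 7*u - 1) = -9*u^3 + 2*u^2 + 16*u - 1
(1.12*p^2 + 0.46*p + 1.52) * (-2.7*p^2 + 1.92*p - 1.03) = -3.024*p^4 + 0.9084*p^3 - 4.3744*p^2 + 2.4446*p - 1.5656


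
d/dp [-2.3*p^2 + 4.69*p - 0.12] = 4.69 - 4.6*p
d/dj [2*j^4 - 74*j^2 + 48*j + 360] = 8*j^3 - 148*j + 48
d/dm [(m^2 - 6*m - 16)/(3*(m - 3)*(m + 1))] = 2*(2*m^2 + 13*m - 7)/(3*(m^4 - 4*m^3 - 2*m^2 + 12*m + 9))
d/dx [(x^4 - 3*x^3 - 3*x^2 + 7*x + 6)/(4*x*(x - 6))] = (2*x^5 - 21*x^4 + 36*x^3 + 11*x^2 - 12*x + 36)/(4*x^2*(x^2 - 12*x + 36))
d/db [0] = 0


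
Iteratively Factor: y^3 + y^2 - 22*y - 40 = (y - 5)*(y^2 + 6*y + 8) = (y - 5)*(y + 4)*(y + 2)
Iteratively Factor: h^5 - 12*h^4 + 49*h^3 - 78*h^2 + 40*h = (h - 2)*(h^4 - 10*h^3 + 29*h^2 - 20*h) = (h - 4)*(h - 2)*(h^3 - 6*h^2 + 5*h) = (h - 4)*(h - 2)*(h - 1)*(h^2 - 5*h) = (h - 5)*(h - 4)*(h - 2)*(h - 1)*(h)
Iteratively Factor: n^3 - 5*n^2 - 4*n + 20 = (n + 2)*(n^2 - 7*n + 10) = (n - 2)*(n + 2)*(n - 5)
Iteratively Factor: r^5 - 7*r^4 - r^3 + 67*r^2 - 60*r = (r + 3)*(r^4 - 10*r^3 + 29*r^2 - 20*r) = (r - 4)*(r + 3)*(r^3 - 6*r^2 + 5*r) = r*(r - 4)*(r + 3)*(r^2 - 6*r + 5) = r*(r - 4)*(r - 1)*(r + 3)*(r - 5)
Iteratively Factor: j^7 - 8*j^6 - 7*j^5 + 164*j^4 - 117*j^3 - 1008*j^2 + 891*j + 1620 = (j + 3)*(j^6 - 11*j^5 + 26*j^4 + 86*j^3 - 375*j^2 + 117*j + 540) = (j - 4)*(j + 3)*(j^5 - 7*j^4 - 2*j^3 + 78*j^2 - 63*j - 135) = (j - 5)*(j - 4)*(j + 3)*(j^4 - 2*j^3 - 12*j^2 + 18*j + 27) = (j - 5)*(j - 4)*(j - 3)*(j + 3)*(j^3 + j^2 - 9*j - 9) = (j - 5)*(j - 4)*(j - 3)^2*(j + 3)*(j^2 + 4*j + 3) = (j - 5)*(j - 4)*(j - 3)^2*(j + 3)^2*(j + 1)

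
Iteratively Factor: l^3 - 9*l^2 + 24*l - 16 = (l - 1)*(l^2 - 8*l + 16) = (l - 4)*(l - 1)*(l - 4)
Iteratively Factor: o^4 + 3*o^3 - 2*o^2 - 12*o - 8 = (o + 1)*(o^3 + 2*o^2 - 4*o - 8) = (o + 1)*(o + 2)*(o^2 - 4) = (o + 1)*(o + 2)^2*(o - 2)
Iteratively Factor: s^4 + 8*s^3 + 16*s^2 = (s)*(s^3 + 8*s^2 + 16*s) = s*(s + 4)*(s^2 + 4*s) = s*(s + 4)^2*(s)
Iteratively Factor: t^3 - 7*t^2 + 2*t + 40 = (t - 5)*(t^2 - 2*t - 8) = (t - 5)*(t + 2)*(t - 4)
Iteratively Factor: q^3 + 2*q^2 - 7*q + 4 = (q - 1)*(q^2 + 3*q - 4) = (q - 1)^2*(q + 4)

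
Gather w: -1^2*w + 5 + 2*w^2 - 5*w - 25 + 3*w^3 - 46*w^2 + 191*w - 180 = 3*w^3 - 44*w^2 + 185*w - 200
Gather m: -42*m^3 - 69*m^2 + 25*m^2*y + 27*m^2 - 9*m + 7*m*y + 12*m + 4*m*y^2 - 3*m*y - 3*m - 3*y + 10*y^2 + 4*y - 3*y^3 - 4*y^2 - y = -42*m^3 + m^2*(25*y - 42) + m*(4*y^2 + 4*y) - 3*y^3 + 6*y^2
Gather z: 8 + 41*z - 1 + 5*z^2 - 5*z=5*z^2 + 36*z + 7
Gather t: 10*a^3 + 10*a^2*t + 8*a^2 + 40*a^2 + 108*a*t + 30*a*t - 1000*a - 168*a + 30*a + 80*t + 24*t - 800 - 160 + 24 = 10*a^3 + 48*a^2 - 1138*a + t*(10*a^2 + 138*a + 104) - 936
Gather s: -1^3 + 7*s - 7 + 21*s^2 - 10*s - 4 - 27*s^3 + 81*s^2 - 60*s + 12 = -27*s^3 + 102*s^2 - 63*s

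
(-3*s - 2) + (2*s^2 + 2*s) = 2*s^2 - s - 2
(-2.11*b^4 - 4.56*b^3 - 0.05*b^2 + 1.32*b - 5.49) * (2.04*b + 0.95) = -4.3044*b^5 - 11.3069*b^4 - 4.434*b^3 + 2.6453*b^2 - 9.9456*b - 5.2155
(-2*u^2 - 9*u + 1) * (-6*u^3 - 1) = 12*u^5 + 54*u^4 - 6*u^3 + 2*u^2 + 9*u - 1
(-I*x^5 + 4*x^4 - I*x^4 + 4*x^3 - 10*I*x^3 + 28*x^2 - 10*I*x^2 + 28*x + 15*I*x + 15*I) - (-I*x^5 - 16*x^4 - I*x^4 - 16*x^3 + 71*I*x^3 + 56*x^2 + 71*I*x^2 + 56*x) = 20*x^4 + 20*x^3 - 81*I*x^3 - 28*x^2 - 81*I*x^2 - 28*x + 15*I*x + 15*I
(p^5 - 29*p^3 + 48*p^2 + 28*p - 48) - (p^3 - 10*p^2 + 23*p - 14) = p^5 - 30*p^3 + 58*p^2 + 5*p - 34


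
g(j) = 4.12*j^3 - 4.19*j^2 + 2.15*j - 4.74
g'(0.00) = 2.15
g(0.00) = -4.74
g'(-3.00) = 138.53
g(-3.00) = -160.14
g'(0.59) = 1.51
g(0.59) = -4.08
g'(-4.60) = 302.24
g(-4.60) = -504.31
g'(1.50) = 17.39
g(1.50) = 2.96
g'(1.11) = 8.08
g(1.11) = -1.88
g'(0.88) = 4.35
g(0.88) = -3.29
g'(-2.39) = 92.78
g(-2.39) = -90.06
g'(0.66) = 2.00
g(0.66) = -3.96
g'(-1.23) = 31.16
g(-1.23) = -21.39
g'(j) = 12.36*j^2 - 8.38*j + 2.15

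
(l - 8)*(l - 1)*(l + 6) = l^3 - 3*l^2 - 46*l + 48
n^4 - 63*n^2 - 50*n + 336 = (n - 8)*(n - 2)*(n + 3)*(n + 7)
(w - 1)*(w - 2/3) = w^2 - 5*w/3 + 2/3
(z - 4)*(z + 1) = z^2 - 3*z - 4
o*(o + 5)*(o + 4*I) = o^3 + 5*o^2 + 4*I*o^2 + 20*I*o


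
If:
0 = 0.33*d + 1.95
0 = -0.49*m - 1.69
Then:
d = -5.91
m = -3.45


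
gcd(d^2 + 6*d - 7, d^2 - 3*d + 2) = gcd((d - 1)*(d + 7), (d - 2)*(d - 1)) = d - 1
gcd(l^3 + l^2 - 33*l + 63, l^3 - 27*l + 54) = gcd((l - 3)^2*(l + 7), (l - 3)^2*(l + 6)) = l^2 - 6*l + 9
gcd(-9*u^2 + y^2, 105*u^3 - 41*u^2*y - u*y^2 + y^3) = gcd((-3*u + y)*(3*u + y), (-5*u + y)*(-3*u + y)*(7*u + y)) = -3*u + y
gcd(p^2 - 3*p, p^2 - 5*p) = p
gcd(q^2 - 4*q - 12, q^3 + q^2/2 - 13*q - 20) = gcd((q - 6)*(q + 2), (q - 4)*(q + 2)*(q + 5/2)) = q + 2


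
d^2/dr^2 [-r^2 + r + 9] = -2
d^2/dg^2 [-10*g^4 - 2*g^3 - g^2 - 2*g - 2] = -120*g^2 - 12*g - 2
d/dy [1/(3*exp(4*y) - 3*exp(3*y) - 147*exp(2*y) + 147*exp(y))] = (-4*exp(3*y) + 3*exp(2*y) + 98*exp(y) - 49)*exp(-y)/(3*(exp(3*y) - exp(2*y) - 49*exp(y) + 49)^2)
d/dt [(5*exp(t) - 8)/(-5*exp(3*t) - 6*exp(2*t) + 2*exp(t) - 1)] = (50*exp(3*t) - 90*exp(2*t) - 96*exp(t) + 11)*exp(t)/(25*exp(6*t) + 60*exp(5*t) + 16*exp(4*t) - 14*exp(3*t) + 16*exp(2*t) - 4*exp(t) + 1)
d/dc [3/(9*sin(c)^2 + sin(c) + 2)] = -3*(18*sin(c) + 1)*cos(c)/(9*sin(c)^2 + sin(c) + 2)^2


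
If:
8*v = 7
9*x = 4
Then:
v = 7/8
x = 4/9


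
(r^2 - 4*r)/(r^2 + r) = (r - 4)/(r + 1)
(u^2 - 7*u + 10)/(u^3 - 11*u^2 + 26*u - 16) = (u - 5)/(u^2 - 9*u + 8)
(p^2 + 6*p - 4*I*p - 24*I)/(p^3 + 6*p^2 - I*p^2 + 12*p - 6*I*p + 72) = 1/(p + 3*I)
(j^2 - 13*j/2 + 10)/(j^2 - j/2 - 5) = (j - 4)/(j + 2)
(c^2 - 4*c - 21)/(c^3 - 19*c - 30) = (c - 7)/(c^2 - 3*c - 10)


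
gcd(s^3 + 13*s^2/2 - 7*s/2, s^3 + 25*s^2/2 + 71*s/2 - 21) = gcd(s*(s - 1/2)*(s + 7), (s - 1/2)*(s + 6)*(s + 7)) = s^2 + 13*s/2 - 7/2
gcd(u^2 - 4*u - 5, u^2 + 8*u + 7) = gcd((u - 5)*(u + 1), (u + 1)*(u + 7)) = u + 1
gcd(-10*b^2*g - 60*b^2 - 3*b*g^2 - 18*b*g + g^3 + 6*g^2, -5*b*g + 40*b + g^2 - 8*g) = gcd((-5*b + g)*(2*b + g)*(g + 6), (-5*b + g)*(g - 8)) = 5*b - g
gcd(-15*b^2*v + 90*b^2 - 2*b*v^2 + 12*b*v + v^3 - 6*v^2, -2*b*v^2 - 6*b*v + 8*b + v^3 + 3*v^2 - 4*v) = 1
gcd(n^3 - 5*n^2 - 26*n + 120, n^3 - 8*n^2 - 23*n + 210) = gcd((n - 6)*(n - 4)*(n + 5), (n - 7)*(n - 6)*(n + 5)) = n^2 - n - 30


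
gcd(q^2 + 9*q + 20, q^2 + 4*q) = q + 4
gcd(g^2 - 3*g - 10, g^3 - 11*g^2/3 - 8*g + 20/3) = g^2 - 3*g - 10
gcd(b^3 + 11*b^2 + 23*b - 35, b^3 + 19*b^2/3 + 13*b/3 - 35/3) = b^2 + 4*b - 5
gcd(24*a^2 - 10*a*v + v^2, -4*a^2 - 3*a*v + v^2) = -4*a + v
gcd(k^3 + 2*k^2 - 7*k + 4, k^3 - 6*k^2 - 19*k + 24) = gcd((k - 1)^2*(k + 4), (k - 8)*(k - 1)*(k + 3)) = k - 1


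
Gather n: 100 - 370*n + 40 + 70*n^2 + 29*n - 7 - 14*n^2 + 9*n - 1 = 56*n^2 - 332*n + 132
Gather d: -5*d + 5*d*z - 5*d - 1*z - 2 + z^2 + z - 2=d*(5*z - 10) + z^2 - 4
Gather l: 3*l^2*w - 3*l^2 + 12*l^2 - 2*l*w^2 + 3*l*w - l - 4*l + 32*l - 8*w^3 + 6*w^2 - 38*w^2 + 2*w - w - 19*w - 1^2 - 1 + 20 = l^2*(3*w + 9) + l*(-2*w^2 + 3*w + 27) - 8*w^3 - 32*w^2 - 18*w + 18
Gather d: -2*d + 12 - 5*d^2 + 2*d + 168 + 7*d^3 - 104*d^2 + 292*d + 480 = 7*d^3 - 109*d^2 + 292*d + 660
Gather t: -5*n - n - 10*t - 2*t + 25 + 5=-6*n - 12*t + 30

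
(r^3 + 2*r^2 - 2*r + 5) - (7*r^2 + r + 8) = r^3 - 5*r^2 - 3*r - 3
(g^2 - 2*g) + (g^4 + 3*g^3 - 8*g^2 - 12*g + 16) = g^4 + 3*g^3 - 7*g^2 - 14*g + 16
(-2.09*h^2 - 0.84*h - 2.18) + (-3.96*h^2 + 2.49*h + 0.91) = -6.05*h^2 + 1.65*h - 1.27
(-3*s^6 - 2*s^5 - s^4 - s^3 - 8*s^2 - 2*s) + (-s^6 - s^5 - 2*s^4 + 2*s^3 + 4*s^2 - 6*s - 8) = -4*s^6 - 3*s^5 - 3*s^4 + s^3 - 4*s^2 - 8*s - 8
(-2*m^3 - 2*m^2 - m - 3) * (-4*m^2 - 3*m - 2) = 8*m^5 + 14*m^4 + 14*m^3 + 19*m^2 + 11*m + 6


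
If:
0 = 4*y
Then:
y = 0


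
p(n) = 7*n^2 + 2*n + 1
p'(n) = 14*n + 2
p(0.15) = 1.46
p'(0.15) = 4.10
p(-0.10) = 0.87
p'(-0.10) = 0.60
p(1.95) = 31.52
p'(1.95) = 29.30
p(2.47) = 48.65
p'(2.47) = 36.58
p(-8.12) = 446.30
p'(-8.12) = -111.68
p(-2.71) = 46.99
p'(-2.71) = -35.94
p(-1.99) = 24.74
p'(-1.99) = -25.86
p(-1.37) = 11.40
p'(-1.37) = -17.18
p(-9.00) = 550.00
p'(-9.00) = -124.00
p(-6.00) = 241.00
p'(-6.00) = -82.00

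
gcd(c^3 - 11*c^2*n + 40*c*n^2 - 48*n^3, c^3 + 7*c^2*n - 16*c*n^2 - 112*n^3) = c - 4*n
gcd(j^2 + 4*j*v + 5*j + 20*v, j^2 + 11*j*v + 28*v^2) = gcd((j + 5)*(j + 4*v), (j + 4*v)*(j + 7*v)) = j + 4*v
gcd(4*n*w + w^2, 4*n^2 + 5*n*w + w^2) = 4*n + w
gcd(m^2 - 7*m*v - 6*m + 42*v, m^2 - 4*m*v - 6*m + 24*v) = m - 6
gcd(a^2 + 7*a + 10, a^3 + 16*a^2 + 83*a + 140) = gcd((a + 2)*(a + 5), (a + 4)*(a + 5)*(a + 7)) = a + 5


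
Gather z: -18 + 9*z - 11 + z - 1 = 10*z - 30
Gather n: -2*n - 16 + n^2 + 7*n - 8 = n^2 + 5*n - 24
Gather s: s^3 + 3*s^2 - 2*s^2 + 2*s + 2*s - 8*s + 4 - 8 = s^3 + s^2 - 4*s - 4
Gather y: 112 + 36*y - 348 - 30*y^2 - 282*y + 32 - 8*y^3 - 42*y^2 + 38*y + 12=-8*y^3 - 72*y^2 - 208*y - 192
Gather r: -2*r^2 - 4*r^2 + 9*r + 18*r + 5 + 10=-6*r^2 + 27*r + 15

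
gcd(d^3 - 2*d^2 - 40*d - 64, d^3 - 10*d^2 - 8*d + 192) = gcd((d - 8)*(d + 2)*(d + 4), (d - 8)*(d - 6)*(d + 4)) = d^2 - 4*d - 32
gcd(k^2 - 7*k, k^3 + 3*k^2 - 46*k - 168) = k - 7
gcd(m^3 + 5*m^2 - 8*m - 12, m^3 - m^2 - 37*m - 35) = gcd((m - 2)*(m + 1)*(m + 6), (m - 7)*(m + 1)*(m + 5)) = m + 1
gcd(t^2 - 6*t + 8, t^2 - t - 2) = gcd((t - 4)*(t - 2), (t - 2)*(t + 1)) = t - 2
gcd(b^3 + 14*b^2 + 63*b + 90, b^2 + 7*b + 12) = b + 3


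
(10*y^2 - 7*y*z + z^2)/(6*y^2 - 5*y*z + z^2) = (5*y - z)/(3*y - z)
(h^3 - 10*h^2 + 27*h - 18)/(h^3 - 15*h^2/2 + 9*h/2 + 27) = 2*(h - 1)/(2*h + 3)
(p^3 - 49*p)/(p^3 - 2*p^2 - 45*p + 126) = p*(p - 7)/(p^2 - 9*p + 18)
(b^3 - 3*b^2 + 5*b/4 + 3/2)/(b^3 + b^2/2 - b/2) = (4*b^3 - 12*b^2 + 5*b + 6)/(2*b*(2*b^2 + b - 1))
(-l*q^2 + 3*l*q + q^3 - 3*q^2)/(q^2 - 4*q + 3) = q*(-l + q)/(q - 1)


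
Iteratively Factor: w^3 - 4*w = (w + 2)*(w^2 - 2*w) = (w - 2)*(w + 2)*(w)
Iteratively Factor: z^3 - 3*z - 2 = (z + 1)*(z^2 - z - 2) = (z + 1)^2*(z - 2)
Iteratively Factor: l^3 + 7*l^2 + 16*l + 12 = (l + 3)*(l^2 + 4*l + 4) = (l + 2)*(l + 3)*(l + 2)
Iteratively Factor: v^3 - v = (v - 1)*(v^2 + v) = (v - 1)*(v + 1)*(v)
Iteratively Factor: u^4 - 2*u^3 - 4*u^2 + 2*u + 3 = (u - 1)*(u^3 - u^2 - 5*u - 3) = (u - 3)*(u - 1)*(u^2 + 2*u + 1) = (u - 3)*(u - 1)*(u + 1)*(u + 1)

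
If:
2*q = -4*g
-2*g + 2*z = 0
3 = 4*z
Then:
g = 3/4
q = -3/2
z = 3/4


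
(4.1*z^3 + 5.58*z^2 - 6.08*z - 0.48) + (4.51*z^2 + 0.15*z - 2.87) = 4.1*z^3 + 10.09*z^2 - 5.93*z - 3.35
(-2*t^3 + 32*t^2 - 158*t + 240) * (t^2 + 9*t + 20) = -2*t^5 + 14*t^4 + 90*t^3 - 542*t^2 - 1000*t + 4800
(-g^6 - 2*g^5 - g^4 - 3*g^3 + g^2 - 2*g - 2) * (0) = 0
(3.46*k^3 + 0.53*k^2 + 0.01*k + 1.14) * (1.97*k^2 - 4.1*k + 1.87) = 6.8162*k^5 - 13.1419*k^4 + 4.3169*k^3 + 3.1959*k^2 - 4.6553*k + 2.1318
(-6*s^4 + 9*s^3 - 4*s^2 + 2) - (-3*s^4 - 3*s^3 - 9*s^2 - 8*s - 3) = -3*s^4 + 12*s^3 + 5*s^2 + 8*s + 5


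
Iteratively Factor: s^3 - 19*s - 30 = (s + 3)*(s^2 - 3*s - 10) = (s + 2)*(s + 3)*(s - 5)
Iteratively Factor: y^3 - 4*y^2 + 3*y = (y - 3)*(y^2 - y) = y*(y - 3)*(y - 1)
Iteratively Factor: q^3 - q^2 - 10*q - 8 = (q + 1)*(q^2 - 2*q - 8) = (q - 4)*(q + 1)*(q + 2)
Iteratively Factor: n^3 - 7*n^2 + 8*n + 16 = (n + 1)*(n^2 - 8*n + 16) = (n - 4)*(n + 1)*(n - 4)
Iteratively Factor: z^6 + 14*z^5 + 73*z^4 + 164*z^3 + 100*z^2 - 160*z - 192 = (z + 3)*(z^5 + 11*z^4 + 40*z^3 + 44*z^2 - 32*z - 64) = (z + 2)*(z + 3)*(z^4 + 9*z^3 + 22*z^2 - 32) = (z + 2)^2*(z + 3)*(z^3 + 7*z^2 + 8*z - 16) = (z + 2)^2*(z + 3)*(z + 4)*(z^2 + 3*z - 4) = (z - 1)*(z + 2)^2*(z + 3)*(z + 4)*(z + 4)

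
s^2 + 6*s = s*(s + 6)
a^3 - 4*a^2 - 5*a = a*(a - 5)*(a + 1)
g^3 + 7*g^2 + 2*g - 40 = (g - 2)*(g + 4)*(g + 5)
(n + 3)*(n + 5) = n^2 + 8*n + 15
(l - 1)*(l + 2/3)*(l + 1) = l^3 + 2*l^2/3 - l - 2/3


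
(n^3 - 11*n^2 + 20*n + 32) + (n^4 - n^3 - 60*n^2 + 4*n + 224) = n^4 - 71*n^2 + 24*n + 256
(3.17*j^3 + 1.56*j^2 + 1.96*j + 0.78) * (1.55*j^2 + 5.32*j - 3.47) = 4.9135*j^5 + 19.2824*j^4 + 0.3373*j^3 + 6.223*j^2 - 2.6516*j - 2.7066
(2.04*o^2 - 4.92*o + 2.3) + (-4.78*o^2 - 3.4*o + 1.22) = -2.74*o^2 - 8.32*o + 3.52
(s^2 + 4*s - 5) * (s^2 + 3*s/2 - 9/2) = s^4 + 11*s^3/2 - 7*s^2/2 - 51*s/2 + 45/2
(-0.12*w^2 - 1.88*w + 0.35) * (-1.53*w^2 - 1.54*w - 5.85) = 0.1836*w^4 + 3.0612*w^3 + 3.0617*w^2 + 10.459*w - 2.0475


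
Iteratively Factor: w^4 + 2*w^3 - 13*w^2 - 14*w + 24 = (w + 2)*(w^3 - 13*w + 12) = (w - 1)*(w + 2)*(w^2 + w - 12) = (w - 1)*(w + 2)*(w + 4)*(w - 3)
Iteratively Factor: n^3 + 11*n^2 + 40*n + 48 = (n + 4)*(n^2 + 7*n + 12) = (n + 4)^2*(n + 3)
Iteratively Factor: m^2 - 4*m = (m - 4)*(m)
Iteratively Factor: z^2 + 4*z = (z)*(z + 4)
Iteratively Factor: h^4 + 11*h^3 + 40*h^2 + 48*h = (h + 3)*(h^3 + 8*h^2 + 16*h) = h*(h + 3)*(h^2 + 8*h + 16) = h*(h + 3)*(h + 4)*(h + 4)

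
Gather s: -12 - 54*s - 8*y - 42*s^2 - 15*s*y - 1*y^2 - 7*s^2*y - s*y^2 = s^2*(-7*y - 42) + s*(-y^2 - 15*y - 54) - y^2 - 8*y - 12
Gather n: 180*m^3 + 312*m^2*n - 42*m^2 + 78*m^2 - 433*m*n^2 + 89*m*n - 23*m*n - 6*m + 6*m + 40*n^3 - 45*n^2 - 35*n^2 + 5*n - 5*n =180*m^3 + 36*m^2 + 40*n^3 + n^2*(-433*m - 80) + n*(312*m^2 + 66*m)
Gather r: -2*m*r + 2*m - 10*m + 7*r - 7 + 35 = -8*m + r*(7 - 2*m) + 28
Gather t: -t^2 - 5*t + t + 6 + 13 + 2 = -t^2 - 4*t + 21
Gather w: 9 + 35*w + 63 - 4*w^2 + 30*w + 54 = -4*w^2 + 65*w + 126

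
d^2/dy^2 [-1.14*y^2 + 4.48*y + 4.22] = -2.28000000000000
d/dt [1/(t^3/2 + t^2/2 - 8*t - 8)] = 2*(-3*t^2 - 2*t + 16)/(t^3 + t^2 - 16*t - 16)^2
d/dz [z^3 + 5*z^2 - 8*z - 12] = 3*z^2 + 10*z - 8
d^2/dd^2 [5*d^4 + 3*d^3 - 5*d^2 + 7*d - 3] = 60*d^2 + 18*d - 10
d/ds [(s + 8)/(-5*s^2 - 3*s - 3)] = (-5*s^2 - 3*s + (s + 8)*(10*s + 3) - 3)/(5*s^2 + 3*s + 3)^2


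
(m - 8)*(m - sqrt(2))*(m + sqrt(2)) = m^3 - 8*m^2 - 2*m + 16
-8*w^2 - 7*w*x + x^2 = (-8*w + x)*(w + x)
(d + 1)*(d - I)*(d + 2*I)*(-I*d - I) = -I*d^4 + d^3 - 2*I*d^3 + 2*d^2 - 3*I*d^2 + d - 4*I*d - 2*I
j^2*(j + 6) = j^3 + 6*j^2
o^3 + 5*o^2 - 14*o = o*(o - 2)*(o + 7)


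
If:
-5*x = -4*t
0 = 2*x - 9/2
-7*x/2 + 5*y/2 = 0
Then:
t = 45/16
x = 9/4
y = 63/20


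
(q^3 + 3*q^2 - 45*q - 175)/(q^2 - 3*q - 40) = (q^2 - 2*q - 35)/(q - 8)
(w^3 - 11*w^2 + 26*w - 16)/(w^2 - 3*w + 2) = w - 8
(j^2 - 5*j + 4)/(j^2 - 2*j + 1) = (j - 4)/(j - 1)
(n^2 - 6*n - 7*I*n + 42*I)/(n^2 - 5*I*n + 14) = (n - 6)/(n + 2*I)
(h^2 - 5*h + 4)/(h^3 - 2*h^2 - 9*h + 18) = (h^2 - 5*h + 4)/(h^3 - 2*h^2 - 9*h + 18)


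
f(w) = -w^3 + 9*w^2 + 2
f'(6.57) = -11.23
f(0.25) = 2.55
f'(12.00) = -216.00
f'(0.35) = 5.93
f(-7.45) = 915.02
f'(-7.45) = -300.61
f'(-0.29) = -5.47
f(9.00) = 2.00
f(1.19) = 13.06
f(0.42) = 3.51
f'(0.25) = 4.31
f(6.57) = 106.89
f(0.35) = 3.06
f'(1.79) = 22.61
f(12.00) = -430.00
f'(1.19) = 17.17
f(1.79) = 25.10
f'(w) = -3*w^2 + 18*w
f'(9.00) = -81.00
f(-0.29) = 2.78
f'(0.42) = 7.03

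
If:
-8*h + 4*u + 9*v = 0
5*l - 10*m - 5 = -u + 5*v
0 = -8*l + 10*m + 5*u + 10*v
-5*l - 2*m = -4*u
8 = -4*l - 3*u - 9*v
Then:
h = -6751/3536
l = 115/34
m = 3585/884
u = 2765/442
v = -1979/442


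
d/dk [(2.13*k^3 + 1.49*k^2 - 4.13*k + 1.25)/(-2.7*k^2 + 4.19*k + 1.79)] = (-5.751*k^4 + 17.8494*k^3 + 6.5302*k^2 + 12.0842*k - 12.6302)/(7.29*k^4 - 22.626*k^3 + 7.8901*k^2 + 15.0002*k + 3.2041)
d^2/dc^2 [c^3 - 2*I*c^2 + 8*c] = 6*c - 4*I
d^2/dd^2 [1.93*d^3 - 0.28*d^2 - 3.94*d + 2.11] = 11.58*d - 0.56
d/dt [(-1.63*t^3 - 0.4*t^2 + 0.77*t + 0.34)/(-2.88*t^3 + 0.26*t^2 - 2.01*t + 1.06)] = (-1.77635683940025e-15*t^5 - 1.5758*t^4 + 10.9878*t^3 - 1.642*t^2 - 1.0248*t + 1.4996)/(8.2944*t^6 - 1.4976*t^5 + 11.6452*t^4 - 7.1508*t^3 + 4.5913*t^2 - 4.2612*t + 1.1236)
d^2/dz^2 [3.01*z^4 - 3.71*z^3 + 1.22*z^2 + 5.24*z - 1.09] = 36.12*z^2 - 22.26*z + 2.44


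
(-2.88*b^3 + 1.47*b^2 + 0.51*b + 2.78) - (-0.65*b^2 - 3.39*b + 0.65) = -2.88*b^3 + 2.12*b^2 + 3.9*b + 2.13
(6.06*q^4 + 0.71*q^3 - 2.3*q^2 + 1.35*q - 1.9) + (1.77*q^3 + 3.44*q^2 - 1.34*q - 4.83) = 6.06*q^4 + 2.48*q^3 + 1.14*q^2 + 0.01*q - 6.73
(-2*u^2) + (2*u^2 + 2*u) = 2*u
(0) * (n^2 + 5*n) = 0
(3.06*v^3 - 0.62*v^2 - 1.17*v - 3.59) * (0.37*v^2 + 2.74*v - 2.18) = 1.1322*v^5 + 8.155*v^4 - 8.8025*v^3 - 3.1825*v^2 - 7.286*v + 7.8262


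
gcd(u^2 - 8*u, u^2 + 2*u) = u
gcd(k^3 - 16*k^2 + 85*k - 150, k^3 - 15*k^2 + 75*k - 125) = k^2 - 10*k + 25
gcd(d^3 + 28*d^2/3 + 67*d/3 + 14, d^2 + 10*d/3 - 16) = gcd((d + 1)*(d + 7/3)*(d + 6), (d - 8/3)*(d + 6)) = d + 6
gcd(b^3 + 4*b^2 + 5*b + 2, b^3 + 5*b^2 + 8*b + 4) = b^2 + 3*b + 2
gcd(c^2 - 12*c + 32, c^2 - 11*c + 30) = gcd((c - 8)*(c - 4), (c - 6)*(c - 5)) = 1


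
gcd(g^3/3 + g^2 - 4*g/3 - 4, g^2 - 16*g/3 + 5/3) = 1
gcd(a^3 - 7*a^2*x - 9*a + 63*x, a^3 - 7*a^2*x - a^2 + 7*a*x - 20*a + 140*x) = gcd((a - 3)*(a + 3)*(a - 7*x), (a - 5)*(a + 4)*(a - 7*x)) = -a + 7*x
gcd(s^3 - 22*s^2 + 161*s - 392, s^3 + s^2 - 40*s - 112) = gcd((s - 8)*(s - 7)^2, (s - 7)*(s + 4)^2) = s - 7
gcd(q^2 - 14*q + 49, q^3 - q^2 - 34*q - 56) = q - 7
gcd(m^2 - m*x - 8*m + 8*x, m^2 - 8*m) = m - 8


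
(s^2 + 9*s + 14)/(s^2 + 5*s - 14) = (s + 2)/(s - 2)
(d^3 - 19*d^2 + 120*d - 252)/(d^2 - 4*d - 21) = (d^2 - 12*d + 36)/(d + 3)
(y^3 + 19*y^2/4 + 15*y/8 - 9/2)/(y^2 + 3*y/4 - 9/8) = y + 4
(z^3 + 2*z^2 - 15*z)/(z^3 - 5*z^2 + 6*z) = (z + 5)/(z - 2)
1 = 1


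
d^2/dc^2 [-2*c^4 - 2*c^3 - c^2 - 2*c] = -24*c^2 - 12*c - 2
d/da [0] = 0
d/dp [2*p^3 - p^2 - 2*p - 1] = 6*p^2 - 2*p - 2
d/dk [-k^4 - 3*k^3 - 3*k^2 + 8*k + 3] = -4*k^3 - 9*k^2 - 6*k + 8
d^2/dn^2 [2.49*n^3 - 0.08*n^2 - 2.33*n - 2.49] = 14.94*n - 0.16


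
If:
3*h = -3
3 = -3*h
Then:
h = -1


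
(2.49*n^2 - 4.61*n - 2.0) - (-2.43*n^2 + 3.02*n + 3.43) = 4.92*n^2 - 7.63*n - 5.43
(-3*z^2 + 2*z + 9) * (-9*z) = 27*z^3 - 18*z^2 - 81*z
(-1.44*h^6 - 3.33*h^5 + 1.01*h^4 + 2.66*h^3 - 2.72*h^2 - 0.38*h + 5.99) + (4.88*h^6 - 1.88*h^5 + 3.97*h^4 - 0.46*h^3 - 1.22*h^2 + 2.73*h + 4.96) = 3.44*h^6 - 5.21*h^5 + 4.98*h^4 + 2.2*h^3 - 3.94*h^2 + 2.35*h + 10.95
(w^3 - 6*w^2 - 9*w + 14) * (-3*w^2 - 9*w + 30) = -3*w^5 + 9*w^4 + 111*w^3 - 141*w^2 - 396*w + 420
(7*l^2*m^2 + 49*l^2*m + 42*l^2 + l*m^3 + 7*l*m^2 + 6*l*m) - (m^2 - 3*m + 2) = 7*l^2*m^2 + 49*l^2*m + 42*l^2 + l*m^3 + 7*l*m^2 + 6*l*m - m^2 + 3*m - 2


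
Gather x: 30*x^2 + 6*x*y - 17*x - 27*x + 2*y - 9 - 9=30*x^2 + x*(6*y - 44) + 2*y - 18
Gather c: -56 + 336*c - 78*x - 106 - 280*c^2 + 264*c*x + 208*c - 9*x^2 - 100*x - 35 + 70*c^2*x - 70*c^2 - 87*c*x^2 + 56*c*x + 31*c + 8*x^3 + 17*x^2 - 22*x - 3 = c^2*(70*x - 350) + c*(-87*x^2 + 320*x + 575) + 8*x^3 + 8*x^2 - 200*x - 200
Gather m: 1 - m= 1 - m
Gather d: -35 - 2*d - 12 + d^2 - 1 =d^2 - 2*d - 48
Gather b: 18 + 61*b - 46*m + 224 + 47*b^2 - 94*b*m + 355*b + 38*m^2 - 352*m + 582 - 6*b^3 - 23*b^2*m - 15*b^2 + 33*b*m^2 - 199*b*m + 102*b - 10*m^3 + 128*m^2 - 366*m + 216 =-6*b^3 + b^2*(32 - 23*m) + b*(33*m^2 - 293*m + 518) - 10*m^3 + 166*m^2 - 764*m + 1040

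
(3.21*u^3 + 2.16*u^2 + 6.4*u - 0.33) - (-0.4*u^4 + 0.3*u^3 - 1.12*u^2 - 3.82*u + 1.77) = 0.4*u^4 + 2.91*u^3 + 3.28*u^2 + 10.22*u - 2.1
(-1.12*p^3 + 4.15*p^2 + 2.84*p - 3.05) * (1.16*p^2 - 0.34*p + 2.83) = -1.2992*p^5 + 5.1948*p^4 - 1.2862*p^3 + 7.2409*p^2 + 9.0742*p - 8.6315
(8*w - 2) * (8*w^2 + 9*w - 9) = 64*w^3 + 56*w^2 - 90*w + 18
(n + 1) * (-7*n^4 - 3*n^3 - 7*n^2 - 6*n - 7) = -7*n^5 - 10*n^4 - 10*n^3 - 13*n^2 - 13*n - 7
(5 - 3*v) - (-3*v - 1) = 6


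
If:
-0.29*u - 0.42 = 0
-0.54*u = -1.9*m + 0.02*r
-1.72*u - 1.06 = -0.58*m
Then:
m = -2.47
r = -195.29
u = -1.45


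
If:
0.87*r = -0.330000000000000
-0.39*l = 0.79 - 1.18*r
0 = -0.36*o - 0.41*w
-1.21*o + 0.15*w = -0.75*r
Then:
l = -3.17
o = -0.21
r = -0.38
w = 0.19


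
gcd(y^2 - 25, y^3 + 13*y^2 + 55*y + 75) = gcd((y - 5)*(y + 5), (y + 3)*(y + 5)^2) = y + 5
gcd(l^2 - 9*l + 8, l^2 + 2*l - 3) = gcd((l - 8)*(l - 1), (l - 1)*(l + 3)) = l - 1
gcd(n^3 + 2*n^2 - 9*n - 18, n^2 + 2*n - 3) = n + 3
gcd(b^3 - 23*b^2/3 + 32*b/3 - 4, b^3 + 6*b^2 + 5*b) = 1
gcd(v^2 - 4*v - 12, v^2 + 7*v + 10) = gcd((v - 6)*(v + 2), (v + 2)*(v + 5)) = v + 2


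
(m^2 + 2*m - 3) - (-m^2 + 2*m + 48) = 2*m^2 - 51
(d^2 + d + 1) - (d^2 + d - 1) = 2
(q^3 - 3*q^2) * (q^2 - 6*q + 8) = q^5 - 9*q^4 + 26*q^3 - 24*q^2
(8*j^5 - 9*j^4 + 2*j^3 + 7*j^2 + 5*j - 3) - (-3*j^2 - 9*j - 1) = 8*j^5 - 9*j^4 + 2*j^3 + 10*j^2 + 14*j - 2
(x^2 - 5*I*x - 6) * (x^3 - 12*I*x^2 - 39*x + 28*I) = x^5 - 17*I*x^4 - 105*x^3 + 295*I*x^2 + 374*x - 168*I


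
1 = 1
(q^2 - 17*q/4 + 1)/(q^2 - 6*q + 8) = (q - 1/4)/(q - 2)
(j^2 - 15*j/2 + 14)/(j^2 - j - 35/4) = 2*(j - 4)/(2*j + 5)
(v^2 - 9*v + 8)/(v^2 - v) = (v - 8)/v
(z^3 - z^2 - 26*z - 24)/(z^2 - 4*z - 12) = (z^2 + 5*z + 4)/(z + 2)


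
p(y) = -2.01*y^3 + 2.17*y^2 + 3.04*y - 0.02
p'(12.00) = -813.20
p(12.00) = -3124.34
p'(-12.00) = -917.36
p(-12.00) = 3749.26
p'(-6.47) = -277.46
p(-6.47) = 615.54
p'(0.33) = 3.82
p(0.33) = 1.15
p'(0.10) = 3.41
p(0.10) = 0.30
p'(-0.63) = -2.09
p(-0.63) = -0.57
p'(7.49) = -302.74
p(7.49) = -700.09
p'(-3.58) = -89.78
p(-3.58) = 109.13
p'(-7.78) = -395.71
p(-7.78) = 1054.21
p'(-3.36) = -79.62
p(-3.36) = 90.51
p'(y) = -6.03*y^2 + 4.34*y + 3.04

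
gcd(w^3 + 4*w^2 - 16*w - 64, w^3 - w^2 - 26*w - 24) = w + 4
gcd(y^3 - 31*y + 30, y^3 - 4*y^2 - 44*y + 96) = y + 6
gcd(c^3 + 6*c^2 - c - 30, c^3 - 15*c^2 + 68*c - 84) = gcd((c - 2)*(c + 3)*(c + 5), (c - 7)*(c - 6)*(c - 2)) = c - 2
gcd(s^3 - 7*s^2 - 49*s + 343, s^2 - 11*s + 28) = s - 7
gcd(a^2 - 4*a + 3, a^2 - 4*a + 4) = 1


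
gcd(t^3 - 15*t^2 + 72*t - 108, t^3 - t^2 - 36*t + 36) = t - 6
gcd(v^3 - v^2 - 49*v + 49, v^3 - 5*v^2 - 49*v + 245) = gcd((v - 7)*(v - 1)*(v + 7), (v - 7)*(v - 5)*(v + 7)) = v^2 - 49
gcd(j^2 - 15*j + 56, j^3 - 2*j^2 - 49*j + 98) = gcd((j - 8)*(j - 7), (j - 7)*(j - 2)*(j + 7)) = j - 7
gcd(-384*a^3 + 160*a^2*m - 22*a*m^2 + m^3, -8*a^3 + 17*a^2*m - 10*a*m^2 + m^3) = 8*a - m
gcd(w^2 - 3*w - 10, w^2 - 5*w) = w - 5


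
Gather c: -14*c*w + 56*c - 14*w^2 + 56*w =c*(56 - 14*w) - 14*w^2 + 56*w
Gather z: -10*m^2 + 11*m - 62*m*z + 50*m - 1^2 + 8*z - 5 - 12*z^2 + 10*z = -10*m^2 + 61*m - 12*z^2 + z*(18 - 62*m) - 6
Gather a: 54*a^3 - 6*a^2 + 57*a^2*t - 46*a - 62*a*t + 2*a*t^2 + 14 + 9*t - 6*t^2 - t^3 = 54*a^3 + a^2*(57*t - 6) + a*(2*t^2 - 62*t - 46) - t^3 - 6*t^2 + 9*t + 14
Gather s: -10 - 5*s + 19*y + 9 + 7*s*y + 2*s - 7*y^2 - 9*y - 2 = s*(7*y - 3) - 7*y^2 + 10*y - 3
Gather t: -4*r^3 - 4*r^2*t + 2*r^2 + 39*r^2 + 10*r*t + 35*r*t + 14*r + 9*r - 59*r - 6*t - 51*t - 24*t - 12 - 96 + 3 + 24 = -4*r^3 + 41*r^2 - 36*r + t*(-4*r^2 + 45*r - 81) - 81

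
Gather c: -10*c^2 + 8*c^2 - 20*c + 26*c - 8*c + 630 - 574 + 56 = -2*c^2 - 2*c + 112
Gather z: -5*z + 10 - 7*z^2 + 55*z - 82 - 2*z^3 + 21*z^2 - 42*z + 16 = -2*z^3 + 14*z^2 + 8*z - 56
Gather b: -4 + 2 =-2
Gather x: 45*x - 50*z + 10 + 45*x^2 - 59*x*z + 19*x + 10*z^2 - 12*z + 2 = 45*x^2 + x*(64 - 59*z) + 10*z^2 - 62*z + 12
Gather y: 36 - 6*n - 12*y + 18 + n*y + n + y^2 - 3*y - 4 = -5*n + y^2 + y*(n - 15) + 50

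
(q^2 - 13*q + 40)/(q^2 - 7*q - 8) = (q - 5)/(q + 1)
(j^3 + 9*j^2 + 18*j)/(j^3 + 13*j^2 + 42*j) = (j + 3)/(j + 7)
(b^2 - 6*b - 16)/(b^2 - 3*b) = (b^2 - 6*b - 16)/(b*(b - 3))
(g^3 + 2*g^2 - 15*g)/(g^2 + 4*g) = (g^2 + 2*g - 15)/(g + 4)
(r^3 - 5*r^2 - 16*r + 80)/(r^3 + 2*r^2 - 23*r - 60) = (r - 4)/(r + 3)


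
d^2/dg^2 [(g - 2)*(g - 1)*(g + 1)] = 6*g - 4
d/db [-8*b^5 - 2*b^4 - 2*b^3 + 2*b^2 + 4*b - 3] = -40*b^4 - 8*b^3 - 6*b^2 + 4*b + 4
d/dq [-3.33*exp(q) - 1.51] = -3.33*exp(q)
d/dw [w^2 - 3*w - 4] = 2*w - 3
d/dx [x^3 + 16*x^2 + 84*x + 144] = 3*x^2 + 32*x + 84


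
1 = 1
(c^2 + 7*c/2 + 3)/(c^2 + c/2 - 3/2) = (c + 2)/(c - 1)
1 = 1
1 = 1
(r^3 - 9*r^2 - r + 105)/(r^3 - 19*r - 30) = (r - 7)/(r + 2)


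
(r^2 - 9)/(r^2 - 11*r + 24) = (r + 3)/(r - 8)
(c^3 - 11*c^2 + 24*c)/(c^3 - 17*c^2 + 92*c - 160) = c*(c - 3)/(c^2 - 9*c + 20)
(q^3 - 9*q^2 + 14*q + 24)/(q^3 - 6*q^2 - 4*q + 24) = (q^2 - 3*q - 4)/(q^2 - 4)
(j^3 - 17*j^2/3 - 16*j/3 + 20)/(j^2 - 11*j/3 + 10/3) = (j^2 - 4*j - 12)/(j - 2)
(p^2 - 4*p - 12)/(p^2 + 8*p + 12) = (p - 6)/(p + 6)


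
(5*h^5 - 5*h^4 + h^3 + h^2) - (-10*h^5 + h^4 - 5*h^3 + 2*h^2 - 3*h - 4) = 15*h^5 - 6*h^4 + 6*h^3 - h^2 + 3*h + 4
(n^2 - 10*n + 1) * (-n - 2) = -n^3 + 8*n^2 + 19*n - 2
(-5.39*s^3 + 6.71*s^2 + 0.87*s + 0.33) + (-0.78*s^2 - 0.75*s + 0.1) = -5.39*s^3 + 5.93*s^2 + 0.12*s + 0.43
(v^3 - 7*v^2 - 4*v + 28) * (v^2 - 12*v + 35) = v^5 - 19*v^4 + 115*v^3 - 169*v^2 - 476*v + 980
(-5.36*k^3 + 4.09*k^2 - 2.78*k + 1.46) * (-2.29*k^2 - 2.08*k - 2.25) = 12.2744*k^5 + 1.7827*k^4 + 9.919*k^3 - 6.7635*k^2 + 3.2182*k - 3.285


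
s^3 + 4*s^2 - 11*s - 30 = (s - 3)*(s + 2)*(s + 5)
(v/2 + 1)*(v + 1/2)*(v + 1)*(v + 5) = v^4/2 + 17*v^3/4 + 21*v^2/2 + 37*v/4 + 5/2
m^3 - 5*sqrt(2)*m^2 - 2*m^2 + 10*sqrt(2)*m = m*(m - 2)*(m - 5*sqrt(2))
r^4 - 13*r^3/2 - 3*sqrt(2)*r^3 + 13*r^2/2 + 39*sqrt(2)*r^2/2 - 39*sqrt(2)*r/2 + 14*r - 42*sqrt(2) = (r - 4)*(r - 7/2)*(r + 1)*(r - 3*sqrt(2))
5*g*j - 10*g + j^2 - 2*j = (5*g + j)*(j - 2)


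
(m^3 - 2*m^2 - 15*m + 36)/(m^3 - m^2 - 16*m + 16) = (m^2 - 6*m + 9)/(m^2 - 5*m + 4)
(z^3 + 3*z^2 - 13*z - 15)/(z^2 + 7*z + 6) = (z^2 + 2*z - 15)/(z + 6)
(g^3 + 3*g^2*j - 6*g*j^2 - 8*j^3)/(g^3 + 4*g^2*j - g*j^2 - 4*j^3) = (g - 2*j)/(g - j)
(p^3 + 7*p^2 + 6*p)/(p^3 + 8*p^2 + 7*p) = (p + 6)/(p + 7)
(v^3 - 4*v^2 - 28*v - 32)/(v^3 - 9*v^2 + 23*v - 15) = (v^3 - 4*v^2 - 28*v - 32)/(v^3 - 9*v^2 + 23*v - 15)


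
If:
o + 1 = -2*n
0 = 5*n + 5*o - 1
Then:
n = -6/5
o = 7/5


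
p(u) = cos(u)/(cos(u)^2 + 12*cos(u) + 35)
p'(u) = (2*sin(u)*cos(u) + 12*sin(u))*cos(u)/(cos(u)^2 + 12*cos(u) + 35)^2 - sin(u)/(cos(u)^2 + 12*cos(u) + 35)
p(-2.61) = -0.03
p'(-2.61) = 0.03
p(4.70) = -0.00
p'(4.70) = 0.03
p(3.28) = -0.04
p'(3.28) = 0.01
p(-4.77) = 0.00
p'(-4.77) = -0.03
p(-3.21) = -0.04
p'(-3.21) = -0.00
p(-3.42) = -0.04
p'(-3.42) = -0.02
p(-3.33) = -0.04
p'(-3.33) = -0.01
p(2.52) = -0.03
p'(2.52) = -0.03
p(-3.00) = -0.04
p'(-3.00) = 0.01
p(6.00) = 0.02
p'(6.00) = 0.00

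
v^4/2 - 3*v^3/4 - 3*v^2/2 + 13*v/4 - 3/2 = (v/2 + 1)*(v - 3/2)*(v - 1)^2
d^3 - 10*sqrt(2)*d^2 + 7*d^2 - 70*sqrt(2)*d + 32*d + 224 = (d + 7)*(d - 8*sqrt(2))*(d - 2*sqrt(2))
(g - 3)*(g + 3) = g^2 - 9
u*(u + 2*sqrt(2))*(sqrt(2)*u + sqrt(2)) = sqrt(2)*u^3 + sqrt(2)*u^2 + 4*u^2 + 4*u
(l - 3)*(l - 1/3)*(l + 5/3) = l^3 - 5*l^2/3 - 41*l/9 + 5/3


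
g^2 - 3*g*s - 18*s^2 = (g - 6*s)*(g + 3*s)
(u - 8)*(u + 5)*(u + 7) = u^3 + 4*u^2 - 61*u - 280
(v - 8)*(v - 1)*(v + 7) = v^3 - 2*v^2 - 55*v + 56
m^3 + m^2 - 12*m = m*(m - 3)*(m + 4)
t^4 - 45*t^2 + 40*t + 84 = (t - 6)*(t - 2)*(t + 1)*(t + 7)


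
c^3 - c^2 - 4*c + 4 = (c - 2)*(c - 1)*(c + 2)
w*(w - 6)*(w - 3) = w^3 - 9*w^2 + 18*w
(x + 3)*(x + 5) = x^2 + 8*x + 15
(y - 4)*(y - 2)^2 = y^3 - 8*y^2 + 20*y - 16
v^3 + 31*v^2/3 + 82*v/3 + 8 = (v + 1/3)*(v + 4)*(v + 6)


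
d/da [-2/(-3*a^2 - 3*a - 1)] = 6*(-2*a - 1)/(3*a^2 + 3*a + 1)^2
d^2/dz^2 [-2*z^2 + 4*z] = -4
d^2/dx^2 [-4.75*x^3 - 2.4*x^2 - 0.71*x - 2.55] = -28.5*x - 4.8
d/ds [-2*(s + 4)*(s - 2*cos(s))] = -2*s - 2*(s + 4)*(2*sin(s) + 1) + 4*cos(s)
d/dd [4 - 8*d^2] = -16*d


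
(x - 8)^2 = x^2 - 16*x + 64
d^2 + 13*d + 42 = (d + 6)*(d + 7)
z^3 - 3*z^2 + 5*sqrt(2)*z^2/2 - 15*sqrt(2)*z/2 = z*(z - 3)*(z + 5*sqrt(2)/2)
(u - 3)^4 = u^4 - 12*u^3 + 54*u^2 - 108*u + 81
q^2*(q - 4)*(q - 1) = q^4 - 5*q^3 + 4*q^2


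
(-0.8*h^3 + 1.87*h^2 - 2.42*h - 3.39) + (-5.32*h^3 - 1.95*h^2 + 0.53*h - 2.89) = -6.12*h^3 - 0.0799999999999998*h^2 - 1.89*h - 6.28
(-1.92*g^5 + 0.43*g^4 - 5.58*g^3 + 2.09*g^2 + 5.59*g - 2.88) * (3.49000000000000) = -6.7008*g^5 + 1.5007*g^4 - 19.4742*g^3 + 7.2941*g^2 + 19.5091*g - 10.0512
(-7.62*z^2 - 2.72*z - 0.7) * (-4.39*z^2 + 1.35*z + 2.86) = 33.4518*z^4 + 1.6538*z^3 - 22.3922*z^2 - 8.7242*z - 2.002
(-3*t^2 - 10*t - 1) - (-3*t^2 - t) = -9*t - 1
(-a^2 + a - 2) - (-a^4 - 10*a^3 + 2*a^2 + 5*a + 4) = a^4 + 10*a^3 - 3*a^2 - 4*a - 6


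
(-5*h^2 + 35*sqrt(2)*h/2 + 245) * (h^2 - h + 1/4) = -5*h^4 + 5*h^3 + 35*sqrt(2)*h^3/2 - 35*sqrt(2)*h^2/2 + 975*h^2/4 - 245*h + 35*sqrt(2)*h/8 + 245/4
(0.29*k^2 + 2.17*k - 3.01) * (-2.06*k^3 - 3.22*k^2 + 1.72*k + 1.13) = -0.5974*k^5 - 5.404*k^4 - 0.288*k^3 + 13.7523*k^2 - 2.7251*k - 3.4013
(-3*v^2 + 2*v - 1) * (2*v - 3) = -6*v^3 + 13*v^2 - 8*v + 3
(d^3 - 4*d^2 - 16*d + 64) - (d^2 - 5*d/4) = d^3 - 5*d^2 - 59*d/4 + 64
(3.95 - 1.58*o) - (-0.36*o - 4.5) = 8.45 - 1.22*o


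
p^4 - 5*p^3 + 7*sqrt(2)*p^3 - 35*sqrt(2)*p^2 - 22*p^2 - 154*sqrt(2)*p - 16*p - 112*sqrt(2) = (p - 8)*(p + 1)*(p + 2)*(p + 7*sqrt(2))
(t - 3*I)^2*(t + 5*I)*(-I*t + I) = -I*t^4 - t^3 + I*t^3 + t^2 - 21*I*t^2 - 45*t + 21*I*t + 45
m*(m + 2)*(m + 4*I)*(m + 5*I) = m^4 + 2*m^3 + 9*I*m^3 - 20*m^2 + 18*I*m^2 - 40*m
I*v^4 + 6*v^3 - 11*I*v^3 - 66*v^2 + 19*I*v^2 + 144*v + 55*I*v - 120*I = (v - 8)*(v - 3)*(v - 5*I)*(I*v + 1)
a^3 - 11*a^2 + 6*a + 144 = (a - 8)*(a - 6)*(a + 3)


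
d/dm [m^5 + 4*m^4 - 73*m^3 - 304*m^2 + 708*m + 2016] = 5*m^4 + 16*m^3 - 219*m^2 - 608*m + 708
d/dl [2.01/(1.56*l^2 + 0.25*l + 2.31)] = (-6.2712*l - 0.5025)/(1.56*l^2 + 0.25*l + 2.31)^2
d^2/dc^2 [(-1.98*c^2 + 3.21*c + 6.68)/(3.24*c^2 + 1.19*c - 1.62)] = (82.662768*c^3 + 358.388064*c^2 + 255.624336*c + 91.026916)/(34.012224*c^6 + 37.476432*c^5 - 37.253844*c^4 - 35.791273*c^3 + 18.626922*c^2 + 9.369108*c - 4.251528)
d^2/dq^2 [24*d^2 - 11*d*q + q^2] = 2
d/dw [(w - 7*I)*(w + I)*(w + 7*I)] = 3*w^2 + 2*I*w + 49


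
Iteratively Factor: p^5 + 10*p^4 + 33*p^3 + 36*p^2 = (p + 4)*(p^4 + 6*p^3 + 9*p^2) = p*(p + 4)*(p^3 + 6*p^2 + 9*p) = p*(p + 3)*(p + 4)*(p^2 + 3*p) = p*(p + 3)^2*(p + 4)*(p)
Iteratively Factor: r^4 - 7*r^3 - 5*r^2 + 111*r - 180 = (r + 4)*(r^3 - 11*r^2 + 39*r - 45) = (r - 3)*(r + 4)*(r^2 - 8*r + 15) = (r - 3)^2*(r + 4)*(r - 5)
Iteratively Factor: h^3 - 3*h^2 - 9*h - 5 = (h + 1)*(h^2 - 4*h - 5) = (h + 1)^2*(h - 5)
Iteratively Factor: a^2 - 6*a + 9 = (a - 3)*(a - 3)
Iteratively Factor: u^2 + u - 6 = (u + 3)*(u - 2)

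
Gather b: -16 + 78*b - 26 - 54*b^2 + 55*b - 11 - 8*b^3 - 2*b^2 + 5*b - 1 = -8*b^3 - 56*b^2 + 138*b - 54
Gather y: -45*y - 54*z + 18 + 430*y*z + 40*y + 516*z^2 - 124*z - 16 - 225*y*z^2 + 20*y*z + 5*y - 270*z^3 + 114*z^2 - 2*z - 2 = y*(-225*z^2 + 450*z) - 270*z^3 + 630*z^2 - 180*z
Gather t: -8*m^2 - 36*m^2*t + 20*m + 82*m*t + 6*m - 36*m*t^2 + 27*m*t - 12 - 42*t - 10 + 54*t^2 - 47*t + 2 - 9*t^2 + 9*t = -8*m^2 + 26*m + t^2*(45 - 36*m) + t*(-36*m^2 + 109*m - 80) - 20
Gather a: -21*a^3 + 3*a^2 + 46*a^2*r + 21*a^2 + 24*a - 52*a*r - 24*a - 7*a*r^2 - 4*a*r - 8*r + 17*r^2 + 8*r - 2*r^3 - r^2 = -21*a^3 + a^2*(46*r + 24) + a*(-7*r^2 - 56*r) - 2*r^3 + 16*r^2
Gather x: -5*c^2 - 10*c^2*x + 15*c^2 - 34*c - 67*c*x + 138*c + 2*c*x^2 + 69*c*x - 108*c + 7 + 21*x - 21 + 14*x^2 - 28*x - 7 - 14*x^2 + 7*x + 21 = 10*c^2 + 2*c*x^2 - 4*c + x*(-10*c^2 + 2*c)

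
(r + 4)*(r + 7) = r^2 + 11*r + 28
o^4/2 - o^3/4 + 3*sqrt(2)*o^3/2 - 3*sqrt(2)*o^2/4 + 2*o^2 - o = o*(o/2 + sqrt(2))*(o - 1/2)*(o + sqrt(2))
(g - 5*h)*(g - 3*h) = g^2 - 8*g*h + 15*h^2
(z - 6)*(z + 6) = z^2 - 36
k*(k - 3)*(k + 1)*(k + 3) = k^4 + k^3 - 9*k^2 - 9*k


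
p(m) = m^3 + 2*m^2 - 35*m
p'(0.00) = -35.00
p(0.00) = 0.00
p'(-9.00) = 172.00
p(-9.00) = -252.00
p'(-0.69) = -36.33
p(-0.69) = 24.77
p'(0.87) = -29.25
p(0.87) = -28.28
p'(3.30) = 10.87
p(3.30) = -57.78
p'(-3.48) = -12.59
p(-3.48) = 103.88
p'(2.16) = -12.36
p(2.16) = -56.19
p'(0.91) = -28.88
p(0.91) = -29.44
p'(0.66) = -31.05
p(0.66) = -21.94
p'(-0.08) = -35.30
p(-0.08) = 2.81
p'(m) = 3*m^2 + 4*m - 35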